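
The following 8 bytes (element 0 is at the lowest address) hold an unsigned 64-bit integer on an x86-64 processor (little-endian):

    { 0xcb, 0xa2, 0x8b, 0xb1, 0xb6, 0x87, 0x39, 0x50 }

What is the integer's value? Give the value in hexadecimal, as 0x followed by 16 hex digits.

Little-endian stores the least-significant byte at the lowest address.
Reassemble most-significant byte first: 50 39 87 B6 B1 8B A2 CB → 0x503987B6B18BA2CB.

0x503987B6B18BA2CB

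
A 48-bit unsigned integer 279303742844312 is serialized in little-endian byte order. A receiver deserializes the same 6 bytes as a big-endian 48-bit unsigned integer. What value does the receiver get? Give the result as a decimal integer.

279303742844312 in 48-bit hexadecimal is 0xFE0678606D98.
Stored little-endian, the bytes at ascending addresses are 98 6D 60 78 06 FE.
Read back as big-endian, the last byte is least significant, giving 0x986D607806FE.
0x986D607806FE = 167595537336062.

167595537336062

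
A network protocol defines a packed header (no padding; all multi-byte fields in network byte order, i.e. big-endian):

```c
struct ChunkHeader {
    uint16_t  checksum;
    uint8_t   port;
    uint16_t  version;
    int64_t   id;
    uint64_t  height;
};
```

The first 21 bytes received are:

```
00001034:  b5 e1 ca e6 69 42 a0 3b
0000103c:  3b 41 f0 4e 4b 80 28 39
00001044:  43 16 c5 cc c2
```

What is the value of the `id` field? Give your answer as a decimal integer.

`id` follows `checksum` (2 B), `port` (1 B), `version` (2 B), so it starts at offset 2 + 1 + 2 = 5 and occupies 8 bytes.
Bytes at offsets 5..12: 42 A0 3B 3B 41 F0 4E 4B.
Big-endian: lowest address holds the most-significant byte.
The bytes are already most-significant first: 0x42A03B3B41F04E4B.
0x42A03B3B41F04E4B = 4800902328472325707.

4800902328472325707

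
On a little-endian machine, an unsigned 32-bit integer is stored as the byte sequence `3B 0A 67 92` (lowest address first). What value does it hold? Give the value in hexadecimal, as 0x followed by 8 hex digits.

Little-endian stores the least-significant byte at the lowest address.
Reassemble most-significant byte first: 92 67 0A 3B → 0x92670A3B.

0x92670A3B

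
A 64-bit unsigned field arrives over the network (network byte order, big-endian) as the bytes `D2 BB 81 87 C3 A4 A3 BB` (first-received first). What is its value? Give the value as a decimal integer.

15184872988712674235

Big-endian stores the most-significant byte at the lowest address.
The bytes are already most-significant first: 0xD2BB8187C3A4A3BB.
0xD2BB8187C3A4A3BB = 15184872988712674235.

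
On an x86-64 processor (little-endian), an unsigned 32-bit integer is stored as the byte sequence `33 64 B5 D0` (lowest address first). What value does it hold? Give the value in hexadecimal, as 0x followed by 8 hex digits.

Little-endian stores the least-significant byte at the lowest address.
Reassemble most-significant byte first: D0 B5 64 33 → 0xD0B56433.

0xD0B56433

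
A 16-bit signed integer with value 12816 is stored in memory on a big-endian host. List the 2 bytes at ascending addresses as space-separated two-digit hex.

32 10

12816 in hexadecimal, padded to 16 bits, is 0x3210.
Split into bytes (most-significant first): 32 10.
Big-endian stores the most-significant byte at the lowest address.
So the memory order matches the most-significant-first order: 32 10.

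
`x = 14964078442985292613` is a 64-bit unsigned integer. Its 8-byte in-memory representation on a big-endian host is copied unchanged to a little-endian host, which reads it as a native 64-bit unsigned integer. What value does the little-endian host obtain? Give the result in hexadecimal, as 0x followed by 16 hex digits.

0x450338910F16ABCF

14964078442985292613 in 64-bit hexadecimal is 0xCFAB160F91380345.
Stored big-endian, the bytes at ascending addresses are CF AB 16 0F 91 38 03 45.
Read back as little-endian, the first byte is least significant, giving 0x450338910F16ABCF.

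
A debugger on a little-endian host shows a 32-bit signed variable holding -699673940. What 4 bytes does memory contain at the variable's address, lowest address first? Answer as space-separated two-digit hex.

AC D2 4B D6

Two's complement of -699673940 in 32 bits: 699673940 = 0x29B42D54; invert → 0xD64BD2AB; add 1 → 0xD64BD2AC.
Split into bytes (most-significant first): D6 4B D2 AC.
Little-endian stores the least-significant byte at the lowest address.
So at ascending addresses the bytes are AC D2 4B D6.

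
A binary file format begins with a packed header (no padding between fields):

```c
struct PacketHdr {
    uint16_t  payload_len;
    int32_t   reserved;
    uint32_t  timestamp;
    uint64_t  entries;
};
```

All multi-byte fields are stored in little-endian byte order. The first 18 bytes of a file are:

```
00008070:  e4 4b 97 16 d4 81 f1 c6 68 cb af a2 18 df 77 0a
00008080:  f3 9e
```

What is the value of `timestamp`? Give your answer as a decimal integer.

3412641521

`timestamp` follows `payload_len` (2 B), `reserved` (4 B), so it starts at offset 2 + 4 = 6 and occupies 4 bytes.
Bytes at offsets 6..9: F1 C6 68 CB.
In little-endian order the low byte comes first in memory.
Reassemble most-significant byte first: CB 68 C6 F1 → 0xCB68C6F1.
0xCB68C6F1 = 3412641521.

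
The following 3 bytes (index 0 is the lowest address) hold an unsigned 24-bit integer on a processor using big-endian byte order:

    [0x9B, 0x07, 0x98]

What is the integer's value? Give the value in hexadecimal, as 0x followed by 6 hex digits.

0x9B0798

Big-endian: lowest address holds the most-significant byte.
The bytes are already most-significant first: 0x9B0798.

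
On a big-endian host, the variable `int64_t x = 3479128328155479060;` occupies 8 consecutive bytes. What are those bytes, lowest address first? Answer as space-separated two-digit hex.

3479128328155479060 in hexadecimal, padded to 64 bits, is 0x304858C7FFB4BC14.
Split into bytes (most-significant first): 30 48 58 C7 FF B4 BC 14.
In big-endian order the high byte comes first in memory.
So the memory order matches the most-significant-first order: 30 48 58 C7 FF B4 BC 14.

30 48 58 C7 FF B4 BC 14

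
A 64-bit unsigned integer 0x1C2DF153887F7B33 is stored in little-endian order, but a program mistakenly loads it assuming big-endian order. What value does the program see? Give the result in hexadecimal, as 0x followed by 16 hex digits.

0x337B7F8853F12D1C

Stored little-endian, the bytes at ascending addresses are 33 7B 7F 88 53 F1 2D 1C.
Read back as big-endian, the last byte is least significant, giving 0x337B7F8853F12D1C.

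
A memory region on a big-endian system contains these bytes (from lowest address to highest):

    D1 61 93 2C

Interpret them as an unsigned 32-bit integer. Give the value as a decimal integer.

3512832812

In big-endian order the high byte comes first in memory.
The bytes are already most-significant first: 0xD161932C.
0xD161932C = 3512832812.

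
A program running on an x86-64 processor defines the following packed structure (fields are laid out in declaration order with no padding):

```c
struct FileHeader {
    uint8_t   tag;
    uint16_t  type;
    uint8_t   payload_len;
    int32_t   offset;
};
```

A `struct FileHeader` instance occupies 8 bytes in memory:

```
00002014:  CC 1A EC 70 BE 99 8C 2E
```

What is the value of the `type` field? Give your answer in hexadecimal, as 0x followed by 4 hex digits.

`type` follows `tag` (1 byte), so it starts at byte offset 1 and occupies 2 bytes.
Bytes at offsets 1..2: 1A EC.
In little-endian order the low byte comes first in memory.
Reassemble most-significant byte first: EC 1A → 0xEC1A.

0xEC1A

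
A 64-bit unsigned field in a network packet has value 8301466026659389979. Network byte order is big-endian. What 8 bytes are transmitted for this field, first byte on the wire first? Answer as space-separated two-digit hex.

8301466026659389979 in hexadecimal, padded to 64 bits, is 0x7334BB5E4201A21B.
Split into bytes (most-significant first): 73 34 BB 5E 42 01 A2 1B.
Big-endian stores the most-significant byte at the lowest address.
So the memory order matches the most-significant-first order: 73 34 BB 5E 42 01 A2 1B.

73 34 BB 5E 42 01 A2 1B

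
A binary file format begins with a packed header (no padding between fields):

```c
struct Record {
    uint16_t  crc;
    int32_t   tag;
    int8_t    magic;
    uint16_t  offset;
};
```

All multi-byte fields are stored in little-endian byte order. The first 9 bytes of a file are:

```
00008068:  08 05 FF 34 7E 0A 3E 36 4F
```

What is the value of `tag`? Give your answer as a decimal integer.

176043263

`tag` follows `crc` (2 bytes), so it starts at byte offset 2 and occupies 4 bytes.
Bytes at offsets 2..5: FF 34 7E 0A.
Little-endian: lowest address holds the least-significant byte.
Reassemble most-significant byte first: 0A 7E 34 FF → 0x0A7E34FF.
0x0A7E34FF = 176043263.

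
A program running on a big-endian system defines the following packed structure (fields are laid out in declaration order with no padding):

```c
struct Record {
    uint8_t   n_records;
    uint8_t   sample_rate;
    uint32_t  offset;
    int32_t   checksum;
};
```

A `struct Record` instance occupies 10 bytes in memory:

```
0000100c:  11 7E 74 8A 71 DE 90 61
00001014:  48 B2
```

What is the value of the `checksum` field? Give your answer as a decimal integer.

`checksum` follows `n_records` (1 B), `sample_rate` (1 B), `offset` (4 B), so it starts at offset 1 + 1 + 4 = 6 and occupies 4 bytes.
Bytes at offsets 6..9: 90 61 48 B2.
In big-endian order the high byte comes first in memory.
The bytes are already most-significant first: 0x906148B2.
Top bit is set, so as a signed 32-bit value this is 0x906148B2 − 2^32 = -1872672590.

-1872672590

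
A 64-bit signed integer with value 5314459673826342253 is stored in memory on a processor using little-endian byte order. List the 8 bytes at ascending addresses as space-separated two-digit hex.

6D B5 8E 87 EA C0 C0 49

5314459673826342253 in hexadecimal, padded to 64 bits, is 0x49C0C0EA878EB56D.
Split into bytes (most-significant first): 49 C0 C0 EA 87 8E B5 6D.
Little-endian stores the least-significant byte at the lowest address.
So at ascending addresses the bytes are 6D B5 8E 87 EA C0 C0 49.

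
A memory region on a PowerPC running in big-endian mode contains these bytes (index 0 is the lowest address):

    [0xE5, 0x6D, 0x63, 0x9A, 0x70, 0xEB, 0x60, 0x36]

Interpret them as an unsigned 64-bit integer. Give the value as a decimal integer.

Big-endian: lowest address holds the most-significant byte.
The bytes are already most-significant first: 0xE56D639A70EB6036.
0xE56D639A70EB6036 = 16531979322117546038.

16531979322117546038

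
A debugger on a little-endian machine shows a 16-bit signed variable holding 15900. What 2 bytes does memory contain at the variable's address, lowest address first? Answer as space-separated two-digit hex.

1C 3E

15900 in hexadecimal, padded to 16 bits, is 0x3E1C.
Split into bytes (most-significant first): 3E 1C.
In little-endian order the low byte comes first in memory.
So at ascending addresses the bytes are 1C 3E.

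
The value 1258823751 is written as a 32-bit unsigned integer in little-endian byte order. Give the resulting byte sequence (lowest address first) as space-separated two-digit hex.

47 20 08 4B

1258823751 in hexadecimal, padded to 32 bits, is 0x4B082047.
Split into bytes (most-significant first): 4B 08 20 47.
In little-endian order the low byte comes first in memory.
So at ascending addresses the bytes are 47 20 08 4B.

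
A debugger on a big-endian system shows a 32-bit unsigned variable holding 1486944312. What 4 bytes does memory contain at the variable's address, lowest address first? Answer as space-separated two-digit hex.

58 A0 F8 38

1486944312 in hexadecimal, padded to 32 bits, is 0x58A0F838.
Split into bytes (most-significant first): 58 A0 F8 38.
Big-endian stores the most-significant byte at the lowest address.
So the memory order matches the most-significant-first order: 58 A0 F8 38.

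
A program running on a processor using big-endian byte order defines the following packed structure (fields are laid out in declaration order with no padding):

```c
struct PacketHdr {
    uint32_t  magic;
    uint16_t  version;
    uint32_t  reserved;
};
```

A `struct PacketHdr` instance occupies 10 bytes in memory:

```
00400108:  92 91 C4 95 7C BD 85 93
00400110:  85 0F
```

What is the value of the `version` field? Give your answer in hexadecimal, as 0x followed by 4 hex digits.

`version` follows `magic` (4 bytes), so it starts at byte offset 4 and occupies 2 bytes.
Bytes at offsets 4..5: 7C BD.
In big-endian order the high byte comes first in memory.
The bytes are already most-significant first: 0x7CBD.

0x7CBD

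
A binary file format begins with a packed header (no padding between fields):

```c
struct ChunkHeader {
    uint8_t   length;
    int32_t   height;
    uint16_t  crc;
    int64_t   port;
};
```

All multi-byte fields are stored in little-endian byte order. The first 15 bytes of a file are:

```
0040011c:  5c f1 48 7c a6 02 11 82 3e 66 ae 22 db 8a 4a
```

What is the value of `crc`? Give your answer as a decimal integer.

4354

`crc` follows `length` (1 B), `height` (4 B), so it starts at offset 1 + 4 = 5 and occupies 2 bytes.
Bytes at offsets 5..6: 02 11.
Little-endian: lowest address holds the least-significant byte.
Reassemble most-significant byte first: 11 02 → 0x1102.
0x1102 = 4354.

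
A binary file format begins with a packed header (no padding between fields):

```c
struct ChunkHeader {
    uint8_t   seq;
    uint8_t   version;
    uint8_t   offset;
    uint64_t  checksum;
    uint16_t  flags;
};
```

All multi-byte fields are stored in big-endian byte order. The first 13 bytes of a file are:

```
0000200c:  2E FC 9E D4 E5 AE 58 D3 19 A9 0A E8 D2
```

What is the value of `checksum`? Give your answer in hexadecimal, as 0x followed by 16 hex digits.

0xD4E5AE58D319A90A

`checksum` follows `seq` (1 B), `version` (1 B), `offset` (1 B), so it starts at offset 1 + 1 + 1 = 3 and occupies 8 bytes.
Bytes at offsets 3..10: D4 E5 AE 58 D3 19 A9 0A.
Big-endian stores the most-significant byte at the lowest address.
The bytes are already most-significant first: 0xD4E5AE58D319A90A.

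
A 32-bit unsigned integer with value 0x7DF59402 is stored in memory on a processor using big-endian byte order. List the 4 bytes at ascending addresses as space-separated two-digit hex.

Split into bytes (most-significant first): 7D F5 94 02.
Big-endian stores the most-significant byte at the lowest address.
So the memory order matches the most-significant-first order: 7D F5 94 02.

7D F5 94 02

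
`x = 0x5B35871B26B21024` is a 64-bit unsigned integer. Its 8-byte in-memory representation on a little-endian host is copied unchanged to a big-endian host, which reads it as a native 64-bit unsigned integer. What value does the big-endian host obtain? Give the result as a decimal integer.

2598772861733123419

Stored little-endian, the bytes at ascending addresses are 24 10 B2 26 1B 87 35 5B.
Read back as big-endian, the last byte is least significant, giving 0x2410B2261B87355B.
0x2410B2261B87355B = 2598772861733123419.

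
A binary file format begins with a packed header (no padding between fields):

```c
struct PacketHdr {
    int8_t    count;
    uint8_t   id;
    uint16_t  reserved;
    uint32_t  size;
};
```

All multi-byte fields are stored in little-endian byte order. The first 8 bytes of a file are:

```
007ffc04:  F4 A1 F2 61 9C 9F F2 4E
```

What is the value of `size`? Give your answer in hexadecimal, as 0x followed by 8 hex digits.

0x4EF29F9C

`size` follows `count` (1 B), `id` (1 B), `reserved` (2 B), so it starts at offset 1 + 1 + 2 = 4 and occupies 4 bytes.
Bytes at offsets 4..7: 9C 9F F2 4E.
Little-endian: lowest address holds the least-significant byte.
Reassemble most-significant byte first: 4E F2 9F 9C → 0x4EF29F9C.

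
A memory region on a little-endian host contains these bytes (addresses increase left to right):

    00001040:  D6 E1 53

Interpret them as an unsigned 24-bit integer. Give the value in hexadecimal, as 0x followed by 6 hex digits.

0x53E1D6

Little-endian stores the least-significant byte at the lowest address.
Reassemble most-significant byte first: 53 E1 D6 → 0x53E1D6.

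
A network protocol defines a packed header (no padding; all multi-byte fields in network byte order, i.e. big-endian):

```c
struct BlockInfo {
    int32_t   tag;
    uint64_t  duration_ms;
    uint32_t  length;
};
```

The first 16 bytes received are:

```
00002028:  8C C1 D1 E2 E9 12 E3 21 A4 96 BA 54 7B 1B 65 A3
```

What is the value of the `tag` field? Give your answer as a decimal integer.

-1933454878

`tag` is the first field, at byte offset 0, occupying 4 bytes.
Bytes at offsets 0..3: 8C C1 D1 E2.
In big-endian order the high byte comes first in memory.
The bytes are already most-significant first: 0x8CC1D1E2.
Top bit is set, so as a signed 32-bit value this is 0x8CC1D1E2 − 2^32 = -1933454878.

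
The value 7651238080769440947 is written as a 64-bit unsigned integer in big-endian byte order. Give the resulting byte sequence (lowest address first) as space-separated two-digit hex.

7651238080769440947 in hexadecimal, padded to 64 bits, is 0x6A2EA87F18343CB3.
Split into bytes (most-significant first): 6A 2E A8 7F 18 34 3C B3.
Big-endian stores the most-significant byte at the lowest address.
So the memory order matches the most-significant-first order: 6A 2E A8 7F 18 34 3C B3.

6A 2E A8 7F 18 34 3C B3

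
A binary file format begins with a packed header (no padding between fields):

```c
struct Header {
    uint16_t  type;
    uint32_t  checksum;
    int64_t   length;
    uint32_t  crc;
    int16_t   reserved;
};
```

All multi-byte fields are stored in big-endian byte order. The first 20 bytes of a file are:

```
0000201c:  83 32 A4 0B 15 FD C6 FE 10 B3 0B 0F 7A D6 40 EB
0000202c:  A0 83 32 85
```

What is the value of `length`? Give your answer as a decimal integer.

`length` follows `type` (2 B), `checksum` (4 B), so it starts at offset 2 + 4 = 6 and occupies 8 bytes.
Bytes at offsets 6..13: C6 FE 10 B3 0B 0F 7A D6.
In big-endian order the high byte comes first in memory.
The bytes are already most-significant first: 0xC6FE10B30B0F7AD6.
Top bit is set, so as a signed 64-bit value this is 0xC6FE10B30B0F7AD6 − 2^64 = -4107827448944559402.

-4107827448944559402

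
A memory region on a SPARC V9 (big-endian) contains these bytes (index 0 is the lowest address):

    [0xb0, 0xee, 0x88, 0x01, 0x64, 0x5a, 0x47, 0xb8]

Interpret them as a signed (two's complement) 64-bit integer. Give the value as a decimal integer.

-5697466939017115720

In big-endian order the high byte comes first in memory.
The bytes are already most-significant first: 0xB0EE8801645A47B8.
Top bit is set, so as a signed 64-bit value this is 0xB0EE8801645A47B8 − 2^64 = -5697466939017115720.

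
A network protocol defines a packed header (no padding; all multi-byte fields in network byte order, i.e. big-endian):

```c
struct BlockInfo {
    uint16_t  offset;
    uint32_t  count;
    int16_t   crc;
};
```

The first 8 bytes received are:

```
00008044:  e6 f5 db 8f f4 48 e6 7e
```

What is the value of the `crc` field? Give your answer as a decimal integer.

-6530

`crc` follows `offset` (2 B), `count` (4 B), so it starts at offset 2 + 4 = 6 and occupies 2 bytes.
Bytes at offsets 6..7: E6 7E.
In big-endian order the high byte comes first in memory.
The bytes are already most-significant first: 0xE67E.
Top bit is set, so as a signed 16-bit value this is 0xE67E − 2^16 = -6530.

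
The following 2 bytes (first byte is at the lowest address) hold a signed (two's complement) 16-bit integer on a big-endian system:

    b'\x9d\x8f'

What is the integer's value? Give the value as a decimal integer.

In big-endian order the high byte comes first in memory.
The bytes are already most-significant first: 0x9D8F.
Top bit is set, so as a signed 16-bit value this is 0x9D8F − 2^16 = -25201.

-25201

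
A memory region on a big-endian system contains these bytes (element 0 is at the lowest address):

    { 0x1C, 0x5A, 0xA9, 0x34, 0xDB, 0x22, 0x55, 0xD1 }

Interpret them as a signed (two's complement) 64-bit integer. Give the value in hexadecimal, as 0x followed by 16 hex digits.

0x1C5AA934DB2255D1

Big-endian stores the most-significant byte at the lowest address.
The bytes are already most-significant first: 0x1C5AA934DB2255D1.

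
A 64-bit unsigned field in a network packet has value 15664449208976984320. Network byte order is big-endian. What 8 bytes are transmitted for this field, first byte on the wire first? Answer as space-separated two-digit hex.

D9 63 4D 8F CF 38 C9 00

15664449208976984320 in hexadecimal, padded to 64 bits, is 0xD9634D8FCF38C900.
Split into bytes (most-significant first): D9 63 4D 8F CF 38 C9 00.
Big-endian stores the most-significant byte at the lowest address.
So the memory order matches the most-significant-first order: D9 63 4D 8F CF 38 C9 00.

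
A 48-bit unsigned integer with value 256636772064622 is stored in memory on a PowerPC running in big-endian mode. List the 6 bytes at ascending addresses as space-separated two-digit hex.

E9 68 E7 A2 9D 6E

256636772064622 in hexadecimal, padded to 48 bits, is 0xE968E7A29D6E.
Split into bytes (most-significant first): E9 68 E7 A2 9D 6E.
Big-endian stores the most-significant byte at the lowest address.
So the memory order matches the most-significant-first order: E9 68 E7 A2 9D 6E.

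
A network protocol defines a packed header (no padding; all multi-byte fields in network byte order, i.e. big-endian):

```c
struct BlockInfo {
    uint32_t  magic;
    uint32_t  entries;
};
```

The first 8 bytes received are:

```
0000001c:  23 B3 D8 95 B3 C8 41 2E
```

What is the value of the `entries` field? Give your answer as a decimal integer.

3016245550

`entries` follows `magic` (4 bytes), so it starts at byte offset 4 and occupies 4 bytes.
Bytes at offsets 4..7: B3 C8 41 2E.
Big-endian stores the most-significant byte at the lowest address.
The bytes are already most-significant first: 0xB3C8412E.
0xB3C8412E = 3016245550.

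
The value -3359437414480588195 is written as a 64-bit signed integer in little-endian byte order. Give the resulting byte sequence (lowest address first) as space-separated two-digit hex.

5D 52 BA 78 78 E1 60 D1

Two's complement of -3359437414480588195 in 64 bits: 3359437414480588195 = 0x2E9F1E878745ADA3; invert → 0xD160E17878BA525C; add 1 → 0xD160E17878BA525D.
Split into bytes (most-significant first): D1 60 E1 78 78 BA 52 5D.
Little-endian stores the least-significant byte at the lowest address.
So at ascending addresses the bytes are 5D 52 BA 78 78 E1 60 D1.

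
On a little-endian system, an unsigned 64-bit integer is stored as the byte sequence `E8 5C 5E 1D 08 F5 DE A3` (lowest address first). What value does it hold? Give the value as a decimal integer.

11808144688213286120

In little-endian order the low byte comes first in memory.
Reassemble most-significant byte first: A3 DE F5 08 1D 5E 5C E8 → 0xA3DEF5081D5E5CE8.
0xA3DEF5081D5E5CE8 = 11808144688213286120.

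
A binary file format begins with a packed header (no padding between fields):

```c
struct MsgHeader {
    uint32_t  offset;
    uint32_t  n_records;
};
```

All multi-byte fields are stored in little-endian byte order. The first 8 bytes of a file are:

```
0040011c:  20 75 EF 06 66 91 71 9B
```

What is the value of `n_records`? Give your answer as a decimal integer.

`n_records` follows `offset` (4 bytes), so it starts at byte offset 4 and occupies 4 bytes.
Bytes at offsets 4..7: 66 91 71 9B.
Little-endian stores the least-significant byte at the lowest address.
Reassemble most-significant byte first: 9B 71 91 66 → 0x9B719166.
0x9B719166 = 2607911270.

2607911270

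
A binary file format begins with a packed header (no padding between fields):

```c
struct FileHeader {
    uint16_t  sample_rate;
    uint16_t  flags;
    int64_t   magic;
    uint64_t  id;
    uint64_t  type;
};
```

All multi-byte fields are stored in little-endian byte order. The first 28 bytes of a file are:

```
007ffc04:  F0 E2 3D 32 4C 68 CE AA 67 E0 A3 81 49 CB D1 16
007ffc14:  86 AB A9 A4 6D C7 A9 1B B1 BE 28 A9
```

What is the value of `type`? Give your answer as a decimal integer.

`type` follows `sample_rate` (2 B), `flags` (2 B), `magic` (8 B), `id` (8 B), so it starts at offset 2 + 2 + 8 + 8 = 20 and occupies 8 bytes.
Bytes at offsets 20..27: 6D C7 A9 1B B1 BE 28 A9.
Little-endian stores the least-significant byte at the lowest address.
Reassemble most-significant byte first: A9 28 BE B1 1B A9 C7 6D → 0xA928BEB11BA9C76D.
0xA928BEB11BA9C76D = 12189202059360847725.

12189202059360847725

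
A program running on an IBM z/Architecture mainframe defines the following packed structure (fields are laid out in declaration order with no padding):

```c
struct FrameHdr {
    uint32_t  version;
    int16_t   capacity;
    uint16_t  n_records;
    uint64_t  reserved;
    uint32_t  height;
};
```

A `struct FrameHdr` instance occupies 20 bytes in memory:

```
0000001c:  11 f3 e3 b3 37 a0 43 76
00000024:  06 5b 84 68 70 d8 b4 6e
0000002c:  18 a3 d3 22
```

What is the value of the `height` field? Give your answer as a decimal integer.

`height` follows `version` (4 B), `capacity` (2 B), `n_records` (2 B), `reserved` (8 B), so it starts at offset 4 + 2 + 2 + 8 = 16 and occupies 4 bytes.
Bytes at offsets 16..19: 18 A3 D3 22.
In big-endian order the high byte comes first in memory.
The bytes are already most-significant first: 0x18A3D322.
0x18A3D322 = 413389602.

413389602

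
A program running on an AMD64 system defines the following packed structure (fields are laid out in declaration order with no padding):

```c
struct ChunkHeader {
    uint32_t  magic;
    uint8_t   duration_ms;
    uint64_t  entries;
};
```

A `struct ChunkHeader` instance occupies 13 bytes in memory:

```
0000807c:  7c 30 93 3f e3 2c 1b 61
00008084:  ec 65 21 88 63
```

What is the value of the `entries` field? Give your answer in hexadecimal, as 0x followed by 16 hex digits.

`entries` follows `magic` (4 B), `duration_ms` (1 B), so it starts at offset 4 + 1 = 5 and occupies 8 bytes.
Bytes at offsets 5..12: 2C 1B 61 EC 65 21 88 63.
In little-endian order the low byte comes first in memory.
Reassemble most-significant byte first: 63 88 21 65 EC 61 1B 2C → 0x63882165EC611B2C.

0x63882165EC611B2C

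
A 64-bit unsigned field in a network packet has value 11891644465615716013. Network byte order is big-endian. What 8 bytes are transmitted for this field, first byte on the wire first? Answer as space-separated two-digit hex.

11891644465615716013 in hexadecimal, padded to 64 bits, is 0xA5079BA30843BEAD.
Split into bytes (most-significant first): A5 07 9B A3 08 43 BE AD.
In big-endian order the high byte comes first in memory.
So the memory order matches the most-significant-first order: A5 07 9B A3 08 43 BE AD.

A5 07 9B A3 08 43 BE AD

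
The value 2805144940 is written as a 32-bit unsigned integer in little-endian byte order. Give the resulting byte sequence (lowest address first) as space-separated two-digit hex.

2805144940 in hexadecimal, padded to 32 bits, is 0xA7331D6C.
Split into bytes (most-significant first): A7 33 1D 6C.
In little-endian order the low byte comes first in memory.
So at ascending addresses the bytes are 6C 1D 33 A7.

6C 1D 33 A7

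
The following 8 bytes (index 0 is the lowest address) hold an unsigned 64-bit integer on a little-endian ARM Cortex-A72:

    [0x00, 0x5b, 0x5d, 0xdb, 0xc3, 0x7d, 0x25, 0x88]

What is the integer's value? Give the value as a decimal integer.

9810385643448916736

Little-endian stores the least-significant byte at the lowest address.
Reassemble most-significant byte first: 88 25 7D C3 DB 5D 5B 00 → 0x88257DC3DB5D5B00.
0x88257DC3DB5D5B00 = 9810385643448916736.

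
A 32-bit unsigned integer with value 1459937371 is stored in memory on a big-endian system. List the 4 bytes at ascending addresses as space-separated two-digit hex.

1459937371 in hexadecimal, padded to 32 bits, is 0x5704E05B.
Split into bytes (most-significant first): 57 04 E0 5B.
Big-endian stores the most-significant byte at the lowest address.
So the memory order matches the most-significant-first order: 57 04 E0 5B.

57 04 E0 5B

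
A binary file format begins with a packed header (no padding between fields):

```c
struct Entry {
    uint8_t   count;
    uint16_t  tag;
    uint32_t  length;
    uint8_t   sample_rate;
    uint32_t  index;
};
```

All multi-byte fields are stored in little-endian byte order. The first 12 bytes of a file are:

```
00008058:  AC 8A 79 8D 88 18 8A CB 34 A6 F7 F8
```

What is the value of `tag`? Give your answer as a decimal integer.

`tag` follows `count` (1 byte), so it starts at byte offset 1 and occupies 2 bytes.
Bytes at offsets 1..2: 8A 79.
Little-endian stores the least-significant byte at the lowest address.
Reassemble most-significant byte first: 79 8A → 0x798A.
0x798A = 31114.

31114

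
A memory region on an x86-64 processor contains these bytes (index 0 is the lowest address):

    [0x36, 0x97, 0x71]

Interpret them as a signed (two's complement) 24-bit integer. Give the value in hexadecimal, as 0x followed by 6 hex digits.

0x719736

Little-endian: lowest address holds the least-significant byte.
Reassemble most-significant byte first: 71 97 36 → 0x719736.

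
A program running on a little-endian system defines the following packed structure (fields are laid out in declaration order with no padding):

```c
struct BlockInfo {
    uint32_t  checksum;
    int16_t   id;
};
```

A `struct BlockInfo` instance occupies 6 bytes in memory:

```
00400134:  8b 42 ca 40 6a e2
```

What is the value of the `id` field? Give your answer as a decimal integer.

`id` follows `checksum` (4 bytes), so it starts at byte offset 4 and occupies 2 bytes.
Bytes at offsets 4..5: 6A E2.
Little-endian: lowest address holds the least-significant byte.
Reassemble most-significant byte first: E2 6A → 0xE26A.
Top bit is set, so as a signed 16-bit value this is 0xE26A − 2^16 = -7574.

-7574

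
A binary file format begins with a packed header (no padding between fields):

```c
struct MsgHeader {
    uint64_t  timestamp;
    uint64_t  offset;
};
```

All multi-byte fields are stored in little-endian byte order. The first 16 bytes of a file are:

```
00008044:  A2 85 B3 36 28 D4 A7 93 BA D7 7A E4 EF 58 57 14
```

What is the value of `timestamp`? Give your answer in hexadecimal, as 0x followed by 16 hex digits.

0x93A7D42836B385A2

`timestamp` is the first field, at byte offset 0, occupying 8 bytes.
Bytes at offsets 0..7: A2 85 B3 36 28 D4 A7 93.
Little-endian stores the least-significant byte at the lowest address.
Reassemble most-significant byte first: 93 A7 D4 28 36 B3 85 A2 → 0x93A7D42836B385A2.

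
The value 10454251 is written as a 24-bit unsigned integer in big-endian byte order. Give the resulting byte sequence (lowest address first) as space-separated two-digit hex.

9F 84 EB

10454251 in hexadecimal, padded to 24 bits, is 0x9F84EB.
Split into bytes (most-significant first): 9F 84 EB.
Big-endian: lowest address holds the most-significant byte.
So the memory order matches the most-significant-first order: 9F 84 EB.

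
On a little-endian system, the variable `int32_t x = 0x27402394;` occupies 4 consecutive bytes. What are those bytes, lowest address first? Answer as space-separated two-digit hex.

94 23 40 27

Split into bytes (most-significant first): 27 40 23 94.
Little-endian stores the least-significant byte at the lowest address.
So at ascending addresses the bytes are 94 23 40 27.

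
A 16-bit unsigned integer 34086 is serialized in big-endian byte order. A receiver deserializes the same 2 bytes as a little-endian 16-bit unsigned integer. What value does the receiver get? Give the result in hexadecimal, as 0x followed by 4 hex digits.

34086 in 16-bit hexadecimal is 0x8526.
Stored big-endian, the bytes at ascending addresses are 85 26.
Read back as little-endian, the first byte is least significant, giving 0x2685.

0x2685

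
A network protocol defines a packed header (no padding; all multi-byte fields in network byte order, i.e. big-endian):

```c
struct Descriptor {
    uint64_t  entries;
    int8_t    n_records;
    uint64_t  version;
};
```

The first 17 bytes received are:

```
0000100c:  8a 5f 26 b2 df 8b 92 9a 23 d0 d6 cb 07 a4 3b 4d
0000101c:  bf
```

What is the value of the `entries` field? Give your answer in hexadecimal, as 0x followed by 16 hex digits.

0x8A5F26B2DF8B929A

`entries` is the first field, at byte offset 0, occupying 8 bytes.
Bytes at offsets 0..7: 8A 5F 26 B2 DF 8B 92 9A.
Big-endian: lowest address holds the most-significant byte.
The bytes are already most-significant first: 0x8A5F26B2DF8B929A.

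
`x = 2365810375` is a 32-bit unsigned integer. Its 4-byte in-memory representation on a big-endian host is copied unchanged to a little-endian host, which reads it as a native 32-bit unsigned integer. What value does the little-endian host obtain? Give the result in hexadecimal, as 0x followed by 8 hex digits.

2365810375 in 32-bit hexadecimal is 0x8D0366C7.
Stored big-endian, the bytes at ascending addresses are 8D 03 66 C7.
Read back as little-endian, the first byte is least significant, giving 0xC766038D.

0xC766038D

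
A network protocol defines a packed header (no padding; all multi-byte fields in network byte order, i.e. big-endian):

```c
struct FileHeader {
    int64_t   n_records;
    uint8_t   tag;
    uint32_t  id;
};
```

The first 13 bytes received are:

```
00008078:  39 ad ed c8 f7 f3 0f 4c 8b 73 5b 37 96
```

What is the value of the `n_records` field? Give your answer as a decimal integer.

4156239478541979468

`n_records` is the first field, at byte offset 0, occupying 8 bytes.
Bytes at offsets 0..7: 39 AD ED C8 F7 F3 0F 4C.
Big-endian stores the most-significant byte at the lowest address.
The bytes are already most-significant first: 0x39ADEDC8F7F30F4C.
0x39ADEDC8F7F30F4C = 4156239478541979468.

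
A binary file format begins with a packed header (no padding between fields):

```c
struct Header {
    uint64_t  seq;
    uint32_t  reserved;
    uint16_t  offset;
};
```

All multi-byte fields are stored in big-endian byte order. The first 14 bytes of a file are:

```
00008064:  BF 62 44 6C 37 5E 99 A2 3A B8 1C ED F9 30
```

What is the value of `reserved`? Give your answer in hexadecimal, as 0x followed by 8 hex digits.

0x3AB81CED

`reserved` follows `seq` (8 bytes), so it starts at byte offset 8 and occupies 4 bytes.
Bytes at offsets 8..11: 3A B8 1C ED.
In big-endian order the high byte comes first in memory.
The bytes are already most-significant first: 0x3AB81CED.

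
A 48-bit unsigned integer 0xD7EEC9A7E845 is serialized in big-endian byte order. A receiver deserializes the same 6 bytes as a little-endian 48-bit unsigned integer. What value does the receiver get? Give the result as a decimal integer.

Stored big-endian, the bytes at ascending addresses are D7 EE C9 A7 E8 45.
Read back as little-endian, the first byte is least significant, giving 0x45E8A7C9EED7.
0x45E8A7C9EED7 = 76865549758167.

76865549758167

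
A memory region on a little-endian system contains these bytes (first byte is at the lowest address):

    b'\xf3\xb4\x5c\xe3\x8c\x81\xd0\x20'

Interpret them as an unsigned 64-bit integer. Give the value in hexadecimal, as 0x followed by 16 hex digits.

0x20D0818CE35CB4F3

In little-endian order the low byte comes first in memory.
Reassemble most-significant byte first: 20 D0 81 8C E3 5C B4 F3 → 0x20D0818CE35CB4F3.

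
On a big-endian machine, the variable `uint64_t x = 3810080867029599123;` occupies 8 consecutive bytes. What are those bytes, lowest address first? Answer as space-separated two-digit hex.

34 E0 20 5C A4 CF C3 93

3810080867029599123 in hexadecimal, padded to 64 bits, is 0x34E0205CA4CFC393.
Split into bytes (most-significant first): 34 E0 20 5C A4 CF C3 93.
Big-endian stores the most-significant byte at the lowest address.
So the memory order matches the most-significant-first order: 34 E0 20 5C A4 CF C3 93.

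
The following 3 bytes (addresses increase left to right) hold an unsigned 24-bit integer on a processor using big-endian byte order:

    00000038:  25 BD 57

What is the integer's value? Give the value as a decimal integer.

Big-endian: lowest address holds the most-significant byte.
The bytes are already most-significant first: 0x25BD57.
0x25BD57 = 2473303.

2473303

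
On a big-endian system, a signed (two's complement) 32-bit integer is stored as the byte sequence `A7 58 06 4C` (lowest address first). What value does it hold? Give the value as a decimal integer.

Big-endian: lowest address holds the most-significant byte.
The bytes are already most-significant first: 0xA758064C.
Top bit is set, so as a signed 32-bit value this is 0xA758064C − 2^32 = -1487403444.

-1487403444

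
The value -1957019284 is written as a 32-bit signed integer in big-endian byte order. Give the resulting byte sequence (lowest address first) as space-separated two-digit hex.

Two's complement of -1957019284 in 32 bits: 1957019284 = 0x74A5BE94; invert → 0x8B5A416B; add 1 → 0x8B5A416C.
Split into bytes (most-significant first): 8B 5A 41 6C.
Big-endian stores the most-significant byte at the lowest address.
So the memory order matches the most-significant-first order: 8B 5A 41 6C.

8B 5A 41 6C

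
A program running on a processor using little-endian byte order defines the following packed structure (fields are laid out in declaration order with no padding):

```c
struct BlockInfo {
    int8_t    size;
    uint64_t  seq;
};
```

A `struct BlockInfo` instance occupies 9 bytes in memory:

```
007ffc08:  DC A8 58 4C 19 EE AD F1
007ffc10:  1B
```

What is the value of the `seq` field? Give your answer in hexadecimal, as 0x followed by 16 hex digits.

0x1BF1ADEE194C58A8

`seq` follows `size` (1 byte), so it starts at byte offset 1 and occupies 8 bytes.
Bytes at offsets 1..8: A8 58 4C 19 EE AD F1 1B.
Little-endian: lowest address holds the least-significant byte.
Reassemble most-significant byte first: 1B F1 AD EE 19 4C 58 A8 → 0x1BF1ADEE194C58A8.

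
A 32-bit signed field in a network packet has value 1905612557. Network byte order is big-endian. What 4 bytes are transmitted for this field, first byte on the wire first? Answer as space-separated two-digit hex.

1905612557 in hexadecimal, padded to 32 bits, is 0x7195570D.
Split into bytes (most-significant first): 71 95 57 0D.
Big-endian stores the most-significant byte at the lowest address.
So the memory order matches the most-significant-first order: 71 95 57 0D.

71 95 57 0D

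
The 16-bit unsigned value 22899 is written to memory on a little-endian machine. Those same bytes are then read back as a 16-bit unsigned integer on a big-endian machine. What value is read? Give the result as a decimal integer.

29529

22899 in 16-bit hexadecimal is 0x5973.
Stored little-endian, the bytes at ascending addresses are 73 59.
Read back as big-endian, the last byte is least significant, giving 0x7359.
0x7359 = 29529.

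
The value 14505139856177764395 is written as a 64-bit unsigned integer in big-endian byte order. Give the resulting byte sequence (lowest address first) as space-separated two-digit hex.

C9 4C 9B D9 00 D6 18 2B

14505139856177764395 in hexadecimal, padded to 64 bits, is 0xC94C9BD900D6182B.
Split into bytes (most-significant first): C9 4C 9B D9 00 D6 18 2B.
Big-endian stores the most-significant byte at the lowest address.
So the memory order matches the most-significant-first order: C9 4C 9B D9 00 D6 18 2B.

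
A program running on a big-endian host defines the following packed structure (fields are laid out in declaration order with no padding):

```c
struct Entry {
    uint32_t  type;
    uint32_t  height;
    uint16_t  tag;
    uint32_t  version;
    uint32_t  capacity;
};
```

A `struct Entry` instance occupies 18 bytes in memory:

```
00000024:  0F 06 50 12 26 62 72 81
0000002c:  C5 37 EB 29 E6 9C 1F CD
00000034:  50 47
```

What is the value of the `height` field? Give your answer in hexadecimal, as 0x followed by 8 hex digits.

0x26627281

`height` follows `type` (4 bytes), so it starts at byte offset 4 and occupies 4 bytes.
Bytes at offsets 4..7: 26 62 72 81.
Big-endian: lowest address holds the most-significant byte.
The bytes are already most-significant first: 0x26627281.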